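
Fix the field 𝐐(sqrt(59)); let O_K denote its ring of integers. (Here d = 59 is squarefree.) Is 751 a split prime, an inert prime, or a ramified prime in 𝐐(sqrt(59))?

751 splits in O_K

59 mod 4 = 3, hence disc K = 4·59 = 236 and O_K = ℤ[√59].
Since gcd(751, 236) = 1 the prime 751 does not ramify.
Compute (59/751) via Euler: 59^((751-1)/2) mod 751 = 1, so (59/751) = 1.
d is a quadratic residue mod p, hence 751 splits in O_K.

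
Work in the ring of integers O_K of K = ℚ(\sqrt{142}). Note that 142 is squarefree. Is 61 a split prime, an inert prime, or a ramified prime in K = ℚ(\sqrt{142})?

splits completely

142 mod 4 = 2, hence disc K = 4·142 = 568 and O_K = ℤ[√142].
Since gcd(61, 568) = 1 the prime 61 does not ramify.
Euler's criterion: 142^30 mod 61 = 1. Thus (142|61) = 1.
d is a quadratic residue mod p, hence 61 splits in O_K.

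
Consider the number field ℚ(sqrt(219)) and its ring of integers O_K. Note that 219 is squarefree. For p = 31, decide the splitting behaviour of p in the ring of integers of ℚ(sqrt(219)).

p splits

d = 219 ≡ 3 (mod 4), so O_K = ℤ[√219] and disc(K) = 4d = 876.
disc(K) = 876 is not divisible by 31; 31 is unramified.
(219/31) = 2^15 mod 31 = 1, giving Legendre symbol 1.
Legendre symbol 1 ⇒ 31 is split.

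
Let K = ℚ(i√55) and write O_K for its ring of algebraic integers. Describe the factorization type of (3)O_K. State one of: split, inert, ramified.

remains prime (inert)

d = -55 ≡ 1 (mod 4), so O_K = ℤ[(1+√-55)/2] and disc(K) = d = -55.
3 ∤ -55, so 3 is unramified.
Compute (-55/3) via Euler: 2^((3-1)/2) mod 3 = 2, so (-55/3) = -1.
(-55/3) = -1, so 3 is inert.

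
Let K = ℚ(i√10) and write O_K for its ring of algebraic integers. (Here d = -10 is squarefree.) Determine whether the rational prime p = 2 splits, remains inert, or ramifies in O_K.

d = -10 ≡ 2 (mod 4), so O_K = ℤ[√-10] and disc(K) = 4d = -40.
Ramification test: 2 | -40. The prime 2 ramifies in K.

ramified — (2) = 𝔭²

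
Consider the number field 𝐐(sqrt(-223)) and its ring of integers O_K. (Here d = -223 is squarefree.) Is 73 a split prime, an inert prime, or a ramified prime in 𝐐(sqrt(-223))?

splits completely

d = -223 ≡ 1 (mod 4), so O_K = ℤ[(1+√-223)/2] and disc(K) = d = -223.
Since gcd(73, -223) = 1 the prime 73 does not ramify.
(-223/73) = 69^36 mod 73 = 1, giving Legendre symbol 1.
(-223/73) = 1, so 73 splits.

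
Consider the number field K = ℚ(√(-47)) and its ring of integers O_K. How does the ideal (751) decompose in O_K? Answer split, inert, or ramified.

remains prime (inert)

-47 mod 4 = 1, hence disc K = -47 and O_K = ℤ[(1+√-47)/2].
disc(K) = -47 is not divisible by 751; 751 is unramified.
Compute (-47/751) via Euler: 704^((751-1)/2) mod 751 = 750, so (-47/751) = -1.
Legendre symbol -1 ⇒ 751 is inert.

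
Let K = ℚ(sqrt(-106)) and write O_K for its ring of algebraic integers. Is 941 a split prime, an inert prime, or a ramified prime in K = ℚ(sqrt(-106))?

d = -106 ≡ 2 (mod 4), so O_K = ℤ[√-106] and disc(K) = 4d = -424.
disc(K) = -424 is not divisible by 941; 941 is unramified.
Euler's criterion: (-106)^470 mod 941 = 940. Thus (-106|941) = -1.
Legendre symbol -1 ⇒ 941 is inert.

remains prime (inert)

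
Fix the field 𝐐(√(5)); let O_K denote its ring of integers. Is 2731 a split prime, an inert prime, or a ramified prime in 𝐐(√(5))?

p splits

5 mod 4 = 1, hence disc K = 5 and O_K = ℤ[(1+√5)/2].
2731 ∤ 5, so 2731 is unramified.
Compute (5/2731) via Euler: 5^((2731-1)/2) mod 2731 = 1, so (5/2731) = 1.
Legendre symbol 1 ⇒ 2731 is split.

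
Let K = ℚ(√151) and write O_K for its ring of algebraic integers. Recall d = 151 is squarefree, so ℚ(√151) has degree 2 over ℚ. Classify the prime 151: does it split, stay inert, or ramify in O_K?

ramifies in O_K

151 mod 4 = 3, hence disc K = 4·151 = 604 and O_K = ℤ[√151].
151 divides disc(K) = 604, so 151 ramifies.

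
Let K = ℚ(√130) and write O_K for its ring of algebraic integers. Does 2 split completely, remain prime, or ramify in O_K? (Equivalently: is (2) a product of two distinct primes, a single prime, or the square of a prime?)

ramified — (2) = 𝔭²

130 mod 4 = 2, hence disc K = 4·130 = 520 and O_K = ℤ[√130].
2 divides disc(K) = 520, so 2 ramifies.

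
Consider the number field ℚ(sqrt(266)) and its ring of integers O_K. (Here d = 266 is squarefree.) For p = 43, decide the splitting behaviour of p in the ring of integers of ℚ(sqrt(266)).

43 remains inert

Since 266 ≢ 1 mod 4, the ring of integers is ℤ[√266] with discriminant 4·266 = 1064.
43 ∤ 1064, so 43 is unramified.
Euler's criterion: 266^21 mod 43 = 42. Thus (266|43) = -1.
Legendre symbol -1 ⇒ 43 is inert.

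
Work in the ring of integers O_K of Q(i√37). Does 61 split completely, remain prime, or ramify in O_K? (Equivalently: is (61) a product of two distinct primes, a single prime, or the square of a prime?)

d = -37 ≡ 3 (mod 4), so O_K = ℤ[√-37] and disc(K) = 4d = -148.
disc(K) = -148 is not divisible by 61; 61 is unramified.
Compute (-37/61) via Euler: 24^((61-1)/2) mod 61 = 60, so (-37/61) = -1.
Legendre symbol -1 ⇒ 61 is inert.

inert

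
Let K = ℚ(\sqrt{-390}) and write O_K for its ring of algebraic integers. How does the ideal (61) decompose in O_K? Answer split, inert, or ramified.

d = -390 ≡ 2 (mod 4), so O_K = ℤ[√-390] and disc(K) = 4d = -1560.
Since gcd(61, -1560) = 1 the prime 61 does not ramify.
Euler's criterion: (-390)^30 mod 61 = 60. Thus (-390|61) = -1.
(-390/61) = -1, so 61 is inert.

inert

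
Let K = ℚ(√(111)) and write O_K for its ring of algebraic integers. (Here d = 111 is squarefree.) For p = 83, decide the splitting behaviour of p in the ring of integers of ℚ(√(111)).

p splits

Since 111 ≢ 1 mod 4, the ring of integers is ℤ[√111] with discriminant 4·111 = 444.
Since gcd(83, 444) = 1 the prime 83 does not ramify.
Compute (111/83) via Euler: 28^((83-1)/2) mod 83 = 1, so (111/83) = 1.
(111/83) = 1, so 83 splits.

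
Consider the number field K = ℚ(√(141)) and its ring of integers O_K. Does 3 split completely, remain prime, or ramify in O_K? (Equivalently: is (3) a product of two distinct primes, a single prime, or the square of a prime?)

3 is ramified

d = 141 ≡ 1 (mod 4), so O_K = ℤ[(1+√141)/2] and disc(K) = d = 141.
disc(K) = 141 = 3·47, so p = 3 is ramified.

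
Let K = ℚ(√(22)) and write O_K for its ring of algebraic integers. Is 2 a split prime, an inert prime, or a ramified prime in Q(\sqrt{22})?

Since 22 ≢ 1 mod 4, the ring of integers is ℤ[√22] with discriminant 4·22 = 88.
2 divides disc(K) = 88, so 2 ramifies.

ramified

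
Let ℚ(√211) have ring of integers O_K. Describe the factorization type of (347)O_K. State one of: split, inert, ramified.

Since 211 ≢ 1 mod 4, the ring of integers is ℤ[√211] with discriminant 4·211 = 844.
347 ∤ 844, so 347 is unramified.
Compute (211/347) via Euler: 211^((347-1)/2) mod 347 = 346, so (211/347) = -1.
Legendre symbol -1 ⇒ 347 is inert.

remains prime (inert)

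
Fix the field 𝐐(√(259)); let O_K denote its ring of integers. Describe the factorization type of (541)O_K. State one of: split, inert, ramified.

Since 259 ≢ 1 mod 4, the ring of integers is ℤ[√259] with discriminant 4·259 = 1036.
disc(K) = 1036 is not divisible by 541; 541 is unramified.
Euler's criterion: 259^270 mod 541 = 540. Thus (259|541) = -1.
Legendre symbol -1 ⇒ 541 is inert.

541 remains inert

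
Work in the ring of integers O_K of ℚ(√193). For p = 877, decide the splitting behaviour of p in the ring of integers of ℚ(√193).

inert

Since 193 ≡ 1 mod 4, the ring of integers is ℤ[(1+√193)/2] with discriminant 193.
disc(K) = 193 is not divisible by 877; 877 is unramified.
Compute (193/877) via Euler: 193^((877-1)/2) mod 877 = 876, so (193/877) = -1.
d is a non-residue mod p, hence 877 remains inert in O_K.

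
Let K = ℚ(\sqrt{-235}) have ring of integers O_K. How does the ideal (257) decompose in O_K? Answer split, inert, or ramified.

d = -235 ≡ 1 (mod 4), so O_K = ℤ[(1+√-235)/2] and disc(K) = d = -235.
disc(K) = -235 is not divisible by 257; 257 is unramified.
Legendre symbol by Euler's criterion: (-235/257) ≡ (-235)^128 ≡ 1 (mod 257), i.e. (-235/257) = 1.
(-235/257) = 1, so 257 splits.

p splits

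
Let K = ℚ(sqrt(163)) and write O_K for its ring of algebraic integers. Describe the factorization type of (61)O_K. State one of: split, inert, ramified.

split

d = 163 ≡ 3 (mod 4), so O_K = ℤ[√163] and disc(K) = 4d = 652.
disc(K) = 652 is not divisible by 61; 61 is unramified.
Compute (163/61) via Euler: 41^((61-1)/2) mod 61 = 1, so (163/61) = 1.
Legendre symbol 1 ⇒ 61 is split.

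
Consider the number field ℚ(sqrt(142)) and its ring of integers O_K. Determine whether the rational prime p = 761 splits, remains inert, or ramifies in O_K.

inert — (761) stays prime in O_K

142 mod 4 = 2, hence disc K = 4·142 = 568 and O_K = ℤ[√142].
761 ∤ 568, so 761 is unramified.
Compute (142/761) via Euler: 142^((761-1)/2) mod 761 = 760, so (142/761) = -1.
d is a non-residue mod p, hence 761 remains inert in O_K.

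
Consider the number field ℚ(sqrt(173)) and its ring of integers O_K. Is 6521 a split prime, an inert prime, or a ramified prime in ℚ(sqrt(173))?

Since 173 ≡ 1 mod 4, the ring of integers is ℤ[(1+√173)/2] with discriminant 173.
disc(K) = 173 is not divisible by 6521; 6521 is unramified.
Legendre symbol by Euler's criterion: (173/6521) ≡ 173^3260 ≡ 6520 (mod 6521), i.e. (173/6521) = -1.
d is a non-residue mod p, hence 6521 remains inert in O_K.

remains prime (inert)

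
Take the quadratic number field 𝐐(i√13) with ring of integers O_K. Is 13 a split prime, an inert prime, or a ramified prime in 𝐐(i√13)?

d = -13 ≡ 3 (mod 4), so O_K = ℤ[√-13] and disc(K) = 4d = -52.
Ramification test: 13 | -52. The prime 13 ramifies in K.

p ramifies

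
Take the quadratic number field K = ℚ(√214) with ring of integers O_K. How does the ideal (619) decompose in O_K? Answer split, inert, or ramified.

p is inert

Since 214 ≢ 1 mod 4, the ring of integers is ℤ[√214] with discriminant 4·214 = 856.
disc(K) = 856 is not divisible by 619; 619 is unramified.
Euler's criterion: 214^309 mod 619 = 618. Thus (214|619) = -1.
(214/619) = -1, so 619 is inert.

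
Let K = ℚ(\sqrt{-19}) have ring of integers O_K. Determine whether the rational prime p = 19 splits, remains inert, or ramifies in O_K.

Since -19 ≡ 1 mod 4, the ring of integers is ℤ[(1+√-19)/2] with discriminant -19.
Ramification test: 19 | -19. The prime 19 ramifies in K.

p ramifies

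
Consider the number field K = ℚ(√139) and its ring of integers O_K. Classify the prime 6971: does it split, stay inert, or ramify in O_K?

p splits

Since 139 ≢ 1 mod 4, the ring of integers is ℤ[√139] with discriminant 4·139 = 556.
6971 ∤ 556, so 6971 is unramified.
Legendre symbol by Euler's criterion: (139/6971) ≡ 139^3485 ≡ 1 (mod 6971), i.e. (139/6971) = 1.
Legendre symbol 1 ⇒ 6971 is split.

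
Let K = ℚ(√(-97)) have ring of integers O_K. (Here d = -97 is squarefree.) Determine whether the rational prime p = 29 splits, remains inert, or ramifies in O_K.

d = -97 ≡ 3 (mod 4), so O_K = ℤ[√-97] and disc(K) = 4d = -388.
disc(K) = -388 is not divisible by 29; 29 is unramified.
Legendre symbol by Euler's criterion: (-97/29) ≡ (-97)^14 ≡ 28 (mod 29), i.e. (-97/29) = -1.
(-97/29) = -1, so 29 is inert.

inert — (29) stays prime in O_K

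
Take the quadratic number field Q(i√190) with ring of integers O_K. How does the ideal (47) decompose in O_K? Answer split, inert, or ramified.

47 remains inert

-190 mod 4 = 2, hence disc K = 4·(-190) = -760 and O_K = ℤ[√-190].
disc(K) = -760 is not divisible by 47; 47 is unramified.
(-190/47) = 45^23 mod 47 = 46, giving Legendre symbol -1.
(-190/47) = -1, so 47 is inert.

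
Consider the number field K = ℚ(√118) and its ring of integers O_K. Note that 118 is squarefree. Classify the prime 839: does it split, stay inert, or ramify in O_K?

839 splits in O_K

Since 118 ≢ 1 mod 4, the ring of integers is ℤ[√118] with discriminant 4·118 = 472.
disc(K) = 472 is not divisible by 839; 839 is unramified.
Compute (118/839) via Euler: 118^((839-1)/2) mod 839 = 1, so (118/839) = 1.
(118/839) = 1, so 839 splits.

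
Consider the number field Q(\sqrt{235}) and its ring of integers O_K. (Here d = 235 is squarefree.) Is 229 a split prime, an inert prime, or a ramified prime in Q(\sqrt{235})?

inert — (229) stays prime in O_K

d = 235 ≡ 3 (mod 4), so O_K = ℤ[√235] and disc(K) = 4d = 940.
229 ∤ 940, so 229 is unramified.
(235/229) = 6^114 mod 229 = 228, giving Legendre symbol -1.
Legendre symbol -1 ⇒ 229 is inert.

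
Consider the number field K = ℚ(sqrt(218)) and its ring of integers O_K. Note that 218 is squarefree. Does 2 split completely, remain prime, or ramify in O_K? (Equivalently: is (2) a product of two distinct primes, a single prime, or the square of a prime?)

Since 218 ≢ 1 mod 4, the ring of integers is ℤ[√218] with discriminant 4·218 = 872.
disc(K) = 872 = 2·436, so p = 2 is ramified.

ramified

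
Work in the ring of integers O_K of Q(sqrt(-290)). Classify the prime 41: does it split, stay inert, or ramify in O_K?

-290 mod 4 = 2, hence disc K = 4·(-290) = -1160 and O_K = ℤ[√-290].
disc(K) = -1160 is not divisible by 41; 41 is unramified.
(-290/41) = 38^20 mod 41 = 40, giving Legendre symbol -1.
d is a non-residue mod p, hence 41 remains inert in O_K.

41 remains inert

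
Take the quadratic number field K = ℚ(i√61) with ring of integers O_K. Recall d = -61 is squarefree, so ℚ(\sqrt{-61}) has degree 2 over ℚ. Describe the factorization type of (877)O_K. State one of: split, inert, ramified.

877 remains inert

Since -61 ≢ 1 mod 4, the ring of integers is ℤ[√-61] with discriminant 4·(-61) = -244.
Since gcd(877, -244) = 1 the prime 877 does not ramify.
Compute (-61/877) via Euler: 816^((877-1)/2) mod 877 = 876, so (-61/877) = -1.
(-61/877) = -1, so 877 is inert.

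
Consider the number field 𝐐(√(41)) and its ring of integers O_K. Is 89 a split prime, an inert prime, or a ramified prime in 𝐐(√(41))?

41 mod 4 = 1, hence disc K = 41 and O_K = ℤ[(1+√41)/2].
disc(K) = 41 is not divisible by 89; 89 is unramified.
Compute (41/89) via Euler: 41^((89-1)/2) mod 89 = 88, so (41/89) = -1.
(41/89) = -1, so 89 is inert.

p is inert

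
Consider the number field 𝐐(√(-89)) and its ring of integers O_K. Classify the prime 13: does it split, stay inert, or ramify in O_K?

inert

d = -89 ≡ 3 (mod 4), so O_K = ℤ[√-89] and disc(K) = 4d = -356.
disc(K) = -356 is not divisible by 13; 13 is unramified.
Compute (-89/13) via Euler: 2^((13-1)/2) mod 13 = 12, so (-89/13) = -1.
(-89/13) = -1, so 13 is inert.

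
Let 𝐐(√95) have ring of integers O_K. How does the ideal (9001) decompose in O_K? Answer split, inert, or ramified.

9001 remains inert

95 mod 4 = 3, hence disc K = 4·95 = 380 and O_K = ℤ[√95].
Since gcd(9001, 380) = 1 the prime 9001 does not ramify.
Compute (95/9001) via Euler: 95^((9001-1)/2) mod 9001 = 9000, so (95/9001) = -1.
Legendre symbol -1 ⇒ 9001 is inert.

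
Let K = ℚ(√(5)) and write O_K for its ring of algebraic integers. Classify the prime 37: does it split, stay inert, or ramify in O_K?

inert

Since 5 ≡ 1 mod 4, the ring of integers is ℤ[(1+√5)/2] with discriminant 5.
disc(K) = 5 is not divisible by 37; 37 is unramified.
Compute (5/37) via Euler: 5^((37-1)/2) mod 37 = 36, so (5/37) = -1.
(5/37) = -1, so 37 is inert.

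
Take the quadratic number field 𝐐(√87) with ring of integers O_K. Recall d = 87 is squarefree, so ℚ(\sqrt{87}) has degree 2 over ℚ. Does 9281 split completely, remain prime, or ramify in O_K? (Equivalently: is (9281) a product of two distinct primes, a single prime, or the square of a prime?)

remains prime (inert)

87 mod 4 = 3, hence disc K = 4·87 = 348 and O_K = ℤ[√87].
Since gcd(9281, 348) = 1 the prime 9281 does not ramify.
Euler's criterion: 87^4640 mod 9281 = 9280. Thus (87|9281) = -1.
d is a non-residue mod p, hence 9281 remains inert in O_K.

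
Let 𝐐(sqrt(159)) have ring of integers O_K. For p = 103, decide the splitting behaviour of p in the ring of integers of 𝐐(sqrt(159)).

103 splits in O_K

159 mod 4 = 3, hence disc K = 4·159 = 636 and O_K = ℤ[√159].
disc(K) = 636 is not divisible by 103; 103 is unramified.
Compute (159/103) via Euler: 56^((103-1)/2) mod 103 = 1, so (159/103) = 1.
Legendre symbol 1 ⇒ 103 is split.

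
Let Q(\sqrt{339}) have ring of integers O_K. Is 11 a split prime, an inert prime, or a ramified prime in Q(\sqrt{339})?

split

Since 339 ≢ 1 mod 4, the ring of integers is ℤ[√339] with discriminant 4·339 = 1356.
11 ∤ 1356, so 11 is unramified.
Compute (339/11) via Euler: 9^((11-1)/2) mod 11 = 1, so (339/11) = 1.
(339/11) = 1, so 11 splits.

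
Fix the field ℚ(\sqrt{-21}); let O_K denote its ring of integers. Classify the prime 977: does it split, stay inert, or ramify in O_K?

inert — (977) stays prime in O_K

Since -21 ≢ 1 mod 4, the ring of integers is ℤ[√-21] with discriminant 4·(-21) = -84.
977 ∤ -84, so 977 is unramified.
Legendre symbol by Euler's criterion: (-21/977) ≡ (-21)^488 ≡ 976 (mod 977), i.e. (-21/977) = -1.
(-21/977) = -1, so 977 is inert.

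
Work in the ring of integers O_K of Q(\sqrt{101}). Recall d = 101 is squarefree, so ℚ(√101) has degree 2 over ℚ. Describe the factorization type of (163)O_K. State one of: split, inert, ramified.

inert

Since 101 ≡ 1 mod 4, the ring of integers is ℤ[(1+√101)/2] with discriminant 101.
Since gcd(163, 101) = 1 the prime 163 does not ramify.
Euler's criterion: 101^81 mod 163 = 162. Thus (101|163) = -1.
Legendre symbol -1 ⇒ 163 is inert.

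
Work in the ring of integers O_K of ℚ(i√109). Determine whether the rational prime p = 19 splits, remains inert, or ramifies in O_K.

splits completely

-109 mod 4 = 3, hence disc K = 4·(-109) = -436 and O_K = ℤ[√-109].
disc(K) = -436 is not divisible by 19; 19 is unramified.
Legendre symbol by Euler's criterion: (-109/19) ≡ (-109)^9 ≡ 1 (mod 19), i.e. (-109/19) = 1.
(-109/19) = 1, so 19 splits.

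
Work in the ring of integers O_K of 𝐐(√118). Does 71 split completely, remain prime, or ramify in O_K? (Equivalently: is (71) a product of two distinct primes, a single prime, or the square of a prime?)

inert

d = 118 ≡ 2 (mod 4), so O_K = ℤ[√118] and disc(K) = 4d = 472.
71 ∤ 472, so 71 is unramified.
Compute (118/71) via Euler: 47^((71-1)/2) mod 71 = 70, so (118/71) = -1.
Legendre symbol -1 ⇒ 71 is inert.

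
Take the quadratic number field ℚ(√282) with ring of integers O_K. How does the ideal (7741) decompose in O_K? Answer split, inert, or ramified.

split — (7741) = 𝔭₁𝔭₂ with 𝔭₁ ≠ 𝔭₂

d = 282 ≡ 2 (mod 4), so O_K = ℤ[√282] and disc(K) = 4d = 1128.
7741 ∤ 1128, so 7741 is unramified.
(282/7741) = 282^3870 mod 7741 = 1, giving Legendre symbol 1.
(282/7741) = 1, so 7741 splits.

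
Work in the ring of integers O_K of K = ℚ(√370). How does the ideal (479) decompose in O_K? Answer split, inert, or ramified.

inert

Since 370 ≢ 1 mod 4, the ring of integers is ℤ[√370] with discriminant 4·370 = 1480.
479 ∤ 1480, so 479 is unramified.
Legendre symbol by Euler's criterion: (370/479) ≡ 370^239 ≡ 478 (mod 479), i.e. (370/479) = -1.
(370/479) = -1, so 479 is inert.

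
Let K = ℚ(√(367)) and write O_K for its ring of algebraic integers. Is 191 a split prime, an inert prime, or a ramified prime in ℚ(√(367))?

inert — (191) stays prime in O_K

d = 367 ≡ 3 (mod 4), so O_K = ℤ[√367] and disc(K) = 4d = 1468.
Since gcd(191, 1468) = 1 the prime 191 does not ramify.
(367/191) = 176^95 mod 191 = 190, giving Legendre symbol -1.
Legendre symbol -1 ⇒ 191 is inert.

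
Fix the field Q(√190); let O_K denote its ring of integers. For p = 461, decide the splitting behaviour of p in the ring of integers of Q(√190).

Since 190 ≢ 1 mod 4, the ring of integers is ℤ[√190] with discriminant 4·190 = 760.
disc(K) = 760 is not divisible by 461; 461 is unramified.
Euler's criterion: 190^230 mod 461 = 460. Thus (190|461) = -1.
(190/461) = -1, so 461 is inert.

461 remains inert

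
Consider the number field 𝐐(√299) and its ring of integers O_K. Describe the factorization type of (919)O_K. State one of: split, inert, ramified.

Since 299 ≢ 1 mod 4, the ring of integers is ℤ[√299] with discriminant 4·299 = 1196.
Since gcd(919, 1196) = 1 the prime 919 does not ramify.
Euler's criterion: 299^459 mod 919 = 1. Thus (299|919) = 1.
d is a quadratic residue mod p, hence 919 splits in O_K.

split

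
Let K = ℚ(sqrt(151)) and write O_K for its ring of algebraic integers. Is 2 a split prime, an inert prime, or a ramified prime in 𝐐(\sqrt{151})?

151 mod 4 = 3, hence disc K = 4·151 = 604 and O_K = ℤ[√151].
2 divides disc(K) = 604, so 2 ramifies.

p ramifies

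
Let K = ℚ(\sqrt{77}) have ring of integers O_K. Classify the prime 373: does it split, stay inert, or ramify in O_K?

373 remains inert

d = 77 ≡ 1 (mod 4), so O_K = ℤ[(1+√77)/2] and disc(K) = d = 77.
disc(K) = 77 is not divisible by 373; 373 is unramified.
Compute (77/373) via Euler: 77^((373-1)/2) mod 373 = 372, so (77/373) = -1.
Legendre symbol -1 ⇒ 373 is inert.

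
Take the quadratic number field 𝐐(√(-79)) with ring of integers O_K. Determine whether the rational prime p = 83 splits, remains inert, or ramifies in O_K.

d = -79 ≡ 1 (mod 4), so O_K = ℤ[(1+√-79)/2] and disc(K) = d = -79.
Since gcd(83, -79) = 1 the prime 83 does not ramify.
(-79/83) = 4^41 mod 83 = 1, giving Legendre symbol 1.
(-79/83) = 1, so 83 splits.

p splits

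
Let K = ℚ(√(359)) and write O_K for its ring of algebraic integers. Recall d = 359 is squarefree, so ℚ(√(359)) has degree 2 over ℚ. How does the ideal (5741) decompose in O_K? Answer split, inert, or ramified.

5741 remains inert

d = 359 ≡ 3 (mod 4), so O_K = ℤ[√359] and disc(K) = 4d = 1436.
Since gcd(5741, 1436) = 1 the prime 5741 does not ramify.
Compute (359/5741) via Euler: 359^((5741-1)/2) mod 5741 = 5740, so (359/5741) = -1.
Legendre symbol -1 ⇒ 5741 is inert.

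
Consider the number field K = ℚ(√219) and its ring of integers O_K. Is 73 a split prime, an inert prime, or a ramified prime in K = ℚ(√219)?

ramified

Since 219 ≢ 1 mod 4, the ring of integers is ℤ[√219] with discriminant 4·219 = 876.
73 divides disc(K) = 876, so 73 ramifies.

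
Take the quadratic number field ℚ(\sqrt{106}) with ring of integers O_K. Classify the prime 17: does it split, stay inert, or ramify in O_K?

split — (17) = 𝔭₁𝔭₂ with 𝔭₁ ≠ 𝔭₂

Since 106 ≢ 1 mod 4, the ring of integers is ℤ[√106] with discriminant 4·106 = 424.
17 ∤ 424, so 17 is unramified.
Euler's criterion: 106^8 mod 17 = 1. Thus (106|17) = 1.
d is a quadratic residue mod p, hence 17 splits in O_K.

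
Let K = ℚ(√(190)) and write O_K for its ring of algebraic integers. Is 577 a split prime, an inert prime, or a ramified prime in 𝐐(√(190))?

d = 190 ≡ 2 (mod 4), so O_K = ℤ[√190] and disc(K) = 4d = 760.
577 ∤ 760, so 577 is unramified.
(190/577) = 190^288 mod 577 = 576, giving Legendre symbol -1.
d is a non-residue mod p, hence 577 remains inert in O_K.

p is inert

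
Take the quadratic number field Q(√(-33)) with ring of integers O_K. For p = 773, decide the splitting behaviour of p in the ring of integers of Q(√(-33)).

-33 mod 4 = 3, hence disc K = 4·(-33) = -132 and O_K = ℤ[√-33].
Since gcd(773, -132) = 1 the prime 773 does not ramify.
Compute (-33/773) via Euler: 740^((773-1)/2) mod 773 = 772, so (-33/773) = -1.
(-33/773) = -1, so 773 is inert.

remains prime (inert)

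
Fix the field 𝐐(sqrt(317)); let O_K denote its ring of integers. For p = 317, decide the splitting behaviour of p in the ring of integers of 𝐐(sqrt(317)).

ramified — (317) = 𝔭²

317 mod 4 = 1, hence disc K = 317 and O_K = ℤ[(1+√317)/2].
Ramification test: 317 | 317. The prime 317 ramifies in K.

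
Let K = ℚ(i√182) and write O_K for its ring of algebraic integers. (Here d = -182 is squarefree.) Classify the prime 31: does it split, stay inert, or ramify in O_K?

-182 mod 4 = 2, hence disc K = 4·(-182) = -728 and O_K = ℤ[√-182].
disc(K) = -728 is not divisible by 31; 31 is unramified.
Euler's criterion: (-182)^15 mod 31 = 1. Thus (-182|31) = 1.
Legendre symbol 1 ⇒ 31 is split.

split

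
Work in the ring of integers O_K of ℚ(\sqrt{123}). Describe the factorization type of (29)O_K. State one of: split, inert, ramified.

29 splits in O_K

d = 123 ≡ 3 (mod 4), so O_K = ℤ[√123] and disc(K) = 4d = 492.
disc(K) = 492 is not divisible by 29; 29 is unramified.
(123/29) = 7^14 mod 29 = 1, giving Legendre symbol 1.
d is a quadratic residue mod p, hence 29 splits in O_K.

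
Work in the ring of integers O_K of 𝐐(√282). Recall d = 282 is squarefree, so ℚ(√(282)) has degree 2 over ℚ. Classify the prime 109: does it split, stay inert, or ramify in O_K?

split — (109) = 𝔭₁𝔭₂ with 𝔭₁ ≠ 𝔭₂

d = 282 ≡ 2 (mod 4), so O_K = ℤ[√282] and disc(K) = 4d = 1128.
disc(K) = 1128 is not divisible by 109; 109 is unramified.
Euler's criterion: 282^54 mod 109 = 1. Thus (282|109) = 1.
d is a quadratic residue mod p, hence 109 splits in O_K.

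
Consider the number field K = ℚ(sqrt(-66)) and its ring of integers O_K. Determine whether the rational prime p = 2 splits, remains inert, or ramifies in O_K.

ramified — (2) = 𝔭²

d = -66 ≡ 2 (mod 4), so O_K = ℤ[√-66] and disc(K) = 4d = -264.
disc(K) = -264 = 2·(-132), so p = 2 is ramified.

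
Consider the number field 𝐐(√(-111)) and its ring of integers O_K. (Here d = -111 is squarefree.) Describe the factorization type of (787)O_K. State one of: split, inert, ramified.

p splits

-111 mod 4 = 1, hence disc K = -111 and O_K = ℤ[(1+√-111)/2].
disc(K) = -111 is not divisible by 787; 787 is unramified.
Legendre symbol by Euler's criterion: (-111/787) ≡ (-111)^393 ≡ 1 (mod 787), i.e. (-111/787) = 1.
d is a quadratic residue mod p, hence 787 splits in O_K.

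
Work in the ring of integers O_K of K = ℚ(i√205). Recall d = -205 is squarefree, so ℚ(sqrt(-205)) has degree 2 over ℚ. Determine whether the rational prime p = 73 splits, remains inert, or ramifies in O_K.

remains prime (inert)

-205 mod 4 = 3, hence disc K = 4·(-205) = -820 and O_K = ℤ[√-205].
73 ∤ -820, so 73 is unramified.
(-205/73) = 14^36 mod 73 = 72, giving Legendre symbol -1.
(-205/73) = -1, so 73 is inert.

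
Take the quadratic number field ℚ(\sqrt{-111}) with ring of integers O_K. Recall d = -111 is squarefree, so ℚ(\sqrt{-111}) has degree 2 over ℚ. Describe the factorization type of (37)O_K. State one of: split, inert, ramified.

ramifies in O_K

Since -111 ≡ 1 mod 4, the ring of integers is ℤ[(1+√-111)/2] with discriminant -111.
37 divides disc(K) = -111, so 37 ramifies.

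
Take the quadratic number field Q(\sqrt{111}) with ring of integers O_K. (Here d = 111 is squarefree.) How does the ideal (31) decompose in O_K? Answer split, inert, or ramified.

split — (31) = 𝔭₁𝔭₂ with 𝔭₁ ≠ 𝔭₂

111 mod 4 = 3, hence disc K = 4·111 = 444 and O_K = ℤ[√111].
31 ∤ 444, so 31 is unramified.
(111/31) = 18^15 mod 31 = 1, giving Legendre symbol 1.
(111/31) = 1, so 31 splits.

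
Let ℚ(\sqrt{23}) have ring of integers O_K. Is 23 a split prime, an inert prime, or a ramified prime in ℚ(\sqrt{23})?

23 is ramified

Since 23 ≢ 1 mod 4, the ring of integers is ℤ[√23] with discriminant 4·23 = 92.
disc(K) = 92 = 23·4, so p = 23 is ramified.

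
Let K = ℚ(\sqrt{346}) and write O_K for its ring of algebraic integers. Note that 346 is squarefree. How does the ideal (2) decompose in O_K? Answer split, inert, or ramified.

p ramifies

Since 346 ≢ 1 mod 4, the ring of integers is ℤ[√346] with discriminant 4·346 = 1384.
disc(K) = 1384 = 2·692, so p = 2 is ramified.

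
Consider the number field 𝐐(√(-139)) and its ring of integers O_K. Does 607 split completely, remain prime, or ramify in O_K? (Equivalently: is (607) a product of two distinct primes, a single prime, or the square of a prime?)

-139 mod 4 = 1, hence disc K = -139 and O_K = ℤ[(1+√-139)/2].
disc(K) = -139 is not divisible by 607; 607 is unramified.
Legendre symbol by Euler's criterion: (-139/607) ≡ (-139)^303 ≡ 1 (mod 607), i.e. (-139/607) = 1.
(-139/607) = 1, so 607 splits.

split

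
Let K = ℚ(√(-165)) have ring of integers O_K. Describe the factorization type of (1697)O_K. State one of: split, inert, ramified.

Since -165 ≢ 1 mod 4, the ring of integers is ℤ[√-165] with discriminant 4·(-165) = -660.
Since gcd(1697, -660) = 1 the prime 1697 does not ramify.
(-165/1697) = 1532^848 mod 1697 = 1, giving Legendre symbol 1.
Legendre symbol 1 ⇒ 1697 is split.

p splits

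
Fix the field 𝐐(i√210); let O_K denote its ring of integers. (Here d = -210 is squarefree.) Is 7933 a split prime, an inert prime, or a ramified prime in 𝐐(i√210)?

split — (7933) = 𝔭₁𝔭₂ with 𝔭₁ ≠ 𝔭₂

Since -210 ≢ 1 mod 4, the ring of integers is ℤ[√-210] with discriminant 4·(-210) = -840.
disc(K) = -840 is not divisible by 7933; 7933 is unramified.
Compute (-210/7933) via Euler: 7723^((7933-1)/2) mod 7933 = 1, so (-210/7933) = 1.
Legendre symbol 1 ⇒ 7933 is split.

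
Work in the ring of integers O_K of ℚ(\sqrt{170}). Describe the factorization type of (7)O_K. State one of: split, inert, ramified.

splits completely

d = 170 ≡ 2 (mod 4), so O_K = ℤ[√170] and disc(K) = 4d = 680.
Since gcd(7, 680) = 1 the prime 7 does not ramify.
(170/7) = 2^3 mod 7 = 1, giving Legendre symbol 1.
Legendre symbol 1 ⇒ 7 is split.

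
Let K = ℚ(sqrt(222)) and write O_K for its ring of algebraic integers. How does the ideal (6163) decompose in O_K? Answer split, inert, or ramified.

222 mod 4 = 2, hence disc K = 4·222 = 888 and O_K = ℤ[√222].
Since gcd(6163, 888) = 1 the prime 6163 does not ramify.
(222/6163) = 222^3081 mod 6163 = 1, giving Legendre symbol 1.
d is a quadratic residue mod p, hence 6163 splits in O_K.

split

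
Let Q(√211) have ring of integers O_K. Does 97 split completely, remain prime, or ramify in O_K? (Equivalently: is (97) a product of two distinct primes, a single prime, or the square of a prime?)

d = 211 ≡ 3 (mod 4), so O_K = ℤ[√211] and disc(K) = 4d = 844.
Since gcd(97, 844) = 1 the prime 97 does not ramify.
Compute (211/97) via Euler: 17^((97-1)/2) mod 97 = 96, so (211/97) = -1.
d is a non-residue mod p, hence 97 remains inert in O_K.

97 remains inert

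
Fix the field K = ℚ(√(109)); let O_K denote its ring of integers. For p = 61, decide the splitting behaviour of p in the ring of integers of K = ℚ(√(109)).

109 mod 4 = 1, hence disc K = 109 and O_K = ℤ[(1+√109)/2].
61 ∤ 109, so 61 is unramified.
Legendre symbol by Euler's criterion: (109/61) ≡ 109^30 ≡ 1 (mod 61), i.e. (109/61) = 1.
Legendre symbol 1 ⇒ 61 is split.

61 splits in O_K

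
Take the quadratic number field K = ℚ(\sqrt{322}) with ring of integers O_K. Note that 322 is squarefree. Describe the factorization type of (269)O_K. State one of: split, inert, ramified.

Since 322 ≢ 1 mod 4, the ring of integers is ℤ[√322] with discriminant 4·322 = 1288.
269 ∤ 1288, so 269 is unramified.
(322/269) = 53^134 mod 269 = 1, giving Legendre symbol 1.
Legendre symbol 1 ⇒ 269 is split.

splits completely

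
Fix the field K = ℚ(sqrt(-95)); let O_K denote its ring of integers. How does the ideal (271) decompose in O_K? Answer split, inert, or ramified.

Since -95 ≡ 1 mod 4, the ring of integers is ℤ[(1+√-95)/2] with discriminant -95.
disc(K) = -95 is not divisible by 271; 271 is unramified.
Legendre symbol by Euler's criterion: (-95/271) ≡ (-95)^135 ≡ 1 (mod 271), i.e. (-95/271) = 1.
d is a quadratic residue mod p, hence 271 splits in O_K.

split — (271) = 𝔭₁𝔭₂ with 𝔭₁ ≠ 𝔭₂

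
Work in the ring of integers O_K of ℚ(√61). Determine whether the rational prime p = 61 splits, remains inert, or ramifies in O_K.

61 is ramified

d = 61 ≡ 1 (mod 4), so O_K = ℤ[(1+√61)/2] and disc(K) = d = 61.
61 divides disc(K) = 61, so 61 ramifies.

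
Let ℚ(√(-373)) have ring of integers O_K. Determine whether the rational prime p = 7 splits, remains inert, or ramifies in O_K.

inert

-373 mod 4 = 3, hence disc K = 4·(-373) = -1492 and O_K = ℤ[√-373].
Since gcd(7, -1492) = 1 the prime 7 does not ramify.
(-373/7) = 5^3 mod 7 = 6, giving Legendre symbol -1.
d is a non-residue mod p, hence 7 remains inert in O_K.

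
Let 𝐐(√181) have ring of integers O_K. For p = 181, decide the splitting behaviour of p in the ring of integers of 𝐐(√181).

181 is ramified

d = 181 ≡ 1 (mod 4), so O_K = ℤ[(1+√181)/2] and disc(K) = d = 181.
disc(K) = 181 = 181·1, so p = 181 is ramified.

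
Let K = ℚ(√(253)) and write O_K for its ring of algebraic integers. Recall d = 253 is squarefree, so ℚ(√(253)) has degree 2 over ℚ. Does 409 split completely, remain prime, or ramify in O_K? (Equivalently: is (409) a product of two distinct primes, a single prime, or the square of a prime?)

Since 253 ≡ 1 mod 4, the ring of integers is ℤ[(1+√253)/2] with discriminant 253.
409 ∤ 253, so 409 is unramified.
Euler's criterion: 253^204 mod 409 = 408. Thus (253|409) = -1.
(253/409) = -1, so 409 is inert.

inert — (409) stays prime in O_K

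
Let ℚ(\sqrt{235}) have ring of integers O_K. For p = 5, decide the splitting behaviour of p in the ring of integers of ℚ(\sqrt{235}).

235 mod 4 = 3, hence disc K = 4·235 = 940 and O_K = ℤ[√235].
disc(K) = 940 = 5·188, so p = 5 is ramified.

p ramifies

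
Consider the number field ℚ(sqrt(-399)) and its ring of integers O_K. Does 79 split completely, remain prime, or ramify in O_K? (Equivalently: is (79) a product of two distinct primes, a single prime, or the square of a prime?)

79 remains inert

-399 mod 4 = 1, hence disc K = -399 and O_K = ℤ[(1+√-399)/2].
Since gcd(79, -399) = 1 the prime 79 does not ramify.
(-399/79) = 75^39 mod 79 = 78, giving Legendre symbol -1.
d is a non-residue mod p, hence 79 remains inert in O_K.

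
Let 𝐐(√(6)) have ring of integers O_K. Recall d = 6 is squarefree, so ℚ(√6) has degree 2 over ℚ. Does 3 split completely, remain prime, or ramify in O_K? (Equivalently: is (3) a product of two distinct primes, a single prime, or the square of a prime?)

ramifies in O_K

d = 6 ≡ 2 (mod 4), so O_K = ℤ[√6] and disc(K) = 4d = 24.
disc(K) = 24 = 3·8, so p = 3 is ramified.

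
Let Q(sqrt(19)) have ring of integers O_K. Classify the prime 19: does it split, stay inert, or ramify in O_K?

Since 19 ≢ 1 mod 4, the ring of integers is ℤ[√19] with discriminant 4·19 = 76.
Ramification test: 19 | 76. The prime 19 ramifies in K.

19 is ramified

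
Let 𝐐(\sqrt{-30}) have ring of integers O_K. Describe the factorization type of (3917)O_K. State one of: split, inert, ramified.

Since -30 ≢ 1 mod 4, the ring of integers is ℤ[√-30] with discriminant 4·(-30) = -120.
Since gcd(3917, -120) = 1 the prime 3917 does not ramify.
Euler's criterion: (-30)^1958 mod 3917 = 3916. Thus (-30|3917) = -1.
d is a non-residue mod p, hence 3917 remains inert in O_K.

inert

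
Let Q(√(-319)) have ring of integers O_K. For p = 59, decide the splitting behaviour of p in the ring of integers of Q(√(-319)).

59 splits in O_K

-319 mod 4 = 1, hence disc K = -319 and O_K = ℤ[(1+√-319)/2].
disc(K) = -319 is not divisible by 59; 59 is unramified.
Euler's criterion: (-319)^29 mod 59 = 1. Thus (-319|59) = 1.
(-319/59) = 1, so 59 splits.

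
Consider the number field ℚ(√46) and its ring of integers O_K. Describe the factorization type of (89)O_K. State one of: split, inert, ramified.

p is inert

46 mod 4 = 2, hence disc K = 4·46 = 184 and O_K = ℤ[√46].
Since gcd(89, 184) = 1 the prime 89 does not ramify.
Compute (46/89) via Euler: 46^((89-1)/2) mod 89 = 88, so (46/89) = -1.
d is a non-residue mod p, hence 89 remains inert in O_K.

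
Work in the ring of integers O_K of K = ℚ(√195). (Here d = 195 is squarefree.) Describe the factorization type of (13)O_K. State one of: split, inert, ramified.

13 is ramified

Since 195 ≢ 1 mod 4, the ring of integers is ℤ[√195] with discriminant 4·195 = 780.
disc(K) = 780 = 13·60, so p = 13 is ramified.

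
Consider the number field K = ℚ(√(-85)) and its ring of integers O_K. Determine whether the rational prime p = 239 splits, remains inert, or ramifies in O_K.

inert

Since -85 ≢ 1 mod 4, the ring of integers is ℤ[√-85] with discriminant 4·(-85) = -340.
disc(K) = -340 is not divisible by 239; 239 is unramified.
Legendre symbol by Euler's criterion: (-85/239) ≡ (-85)^119 ≡ 238 (mod 239), i.e. (-85/239) = -1.
Legendre symbol -1 ⇒ 239 is inert.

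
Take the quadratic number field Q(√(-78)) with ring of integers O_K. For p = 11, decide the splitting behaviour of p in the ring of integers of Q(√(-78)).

p is inert

Since -78 ≢ 1 mod 4, the ring of integers is ℤ[√-78] with discriminant 4·(-78) = -312.
11 ∤ -312, so 11 is unramified.
(-78/11) = 10^5 mod 11 = 10, giving Legendre symbol -1.
d is a non-residue mod p, hence 11 remains inert in O_K.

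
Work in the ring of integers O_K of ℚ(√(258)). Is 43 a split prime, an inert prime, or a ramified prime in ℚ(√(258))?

258 mod 4 = 2, hence disc K = 4·258 = 1032 and O_K = ℤ[√258].
disc(K) = 1032 = 43·24, so p = 43 is ramified.

p ramifies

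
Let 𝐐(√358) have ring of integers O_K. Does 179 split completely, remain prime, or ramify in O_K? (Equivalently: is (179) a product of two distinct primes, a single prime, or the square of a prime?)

d = 358 ≡ 2 (mod 4), so O_K = ℤ[√358] and disc(K) = 4d = 1432.
179 divides disc(K) = 1432, so 179 ramifies.

179 is ramified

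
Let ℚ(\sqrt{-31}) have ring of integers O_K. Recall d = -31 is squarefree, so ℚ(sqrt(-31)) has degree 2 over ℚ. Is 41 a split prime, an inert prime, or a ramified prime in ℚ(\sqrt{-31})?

-31 mod 4 = 1, hence disc K = -31 and O_K = ℤ[(1+√-31)/2].
41 ∤ -31, so 41 is unramified.
(-31/41) = 10^20 mod 41 = 1, giving Legendre symbol 1.
Legendre symbol 1 ⇒ 41 is split.

split — (41) = 𝔭₁𝔭₂ with 𝔭₁ ≠ 𝔭₂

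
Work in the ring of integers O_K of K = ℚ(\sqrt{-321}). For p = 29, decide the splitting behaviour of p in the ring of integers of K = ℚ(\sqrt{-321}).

remains prime (inert)

Since -321 ≢ 1 mod 4, the ring of integers is ℤ[√-321] with discriminant 4·(-321) = -1284.
disc(K) = -1284 is not divisible by 29; 29 is unramified.
(-321/29) = 27^14 mod 29 = 28, giving Legendre symbol -1.
(-321/29) = -1, so 29 is inert.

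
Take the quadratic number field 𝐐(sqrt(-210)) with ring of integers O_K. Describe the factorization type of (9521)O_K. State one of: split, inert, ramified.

d = -210 ≡ 2 (mod 4), so O_K = ℤ[√-210] and disc(K) = 4d = -840.
disc(K) = -840 is not divisible by 9521; 9521 is unramified.
Legendre symbol by Euler's criterion: (-210/9521) ≡ (-210)^4760 ≡ 9520 (mod 9521), i.e. (-210/9521) = -1.
d is a non-residue mod p, hence 9521 remains inert in O_K.

9521 remains inert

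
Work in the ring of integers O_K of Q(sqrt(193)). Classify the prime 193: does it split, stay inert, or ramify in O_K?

Since 193 ≡ 1 mod 4, the ring of integers is ℤ[(1+√193)/2] with discriminant 193.
Ramification test: 193 | 193. The prime 193 ramifies in K.

ramified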